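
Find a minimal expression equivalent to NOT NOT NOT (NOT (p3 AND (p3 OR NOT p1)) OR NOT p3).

p3

NOT NOT NOT (NOT (p3 AND (p3 OR NOT p1)) OR NOT p3)
= NOT (NOT (p3 AND (p3 OR NOT p1)) OR NOT p3)   — double negation
= NOT (NOT p3 OR NOT p3)   — absorption
= p3 AND p3   — De Morgan
= p3   — idempotence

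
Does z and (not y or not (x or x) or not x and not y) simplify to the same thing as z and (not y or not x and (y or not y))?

E1: z and (not y or not (x or x) or not x and not y)
    = z and (not y or not x or not x and not y)   (idempotence)
    = z and (not y or not x)   (absorption)
E2: z and (not y or not x and (y or not y))
    = z and (not y or not x)   (complement / identity)
Both reduce to z and (not y or not x), so they are equivalent.

Yes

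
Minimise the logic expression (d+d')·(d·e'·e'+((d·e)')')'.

(d+d')·(d·e'·e'+((d·e)')')'
= (d·e'·e'+((d·e)')')'   — complement / identity
= (d·e'+((d·e)')')'   — idempotence
= (d·e'+d·e)'   — double negation
= d'   — distribution

d'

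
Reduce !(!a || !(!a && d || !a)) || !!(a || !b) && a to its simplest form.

!(!a || !(!a && d || !a)) || !!(a || !b) && a
= !(!a || !!a) || !!(a || !b) && a
= !(!a || !!a) || (a || !b) && a
= a && !a || (a || !b) && a
= (a || !b) && a
= a

a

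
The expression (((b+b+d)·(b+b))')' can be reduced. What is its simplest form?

b

(((b+b+d)·(b+b))')'
= (b+b+d)·(b+b)   [double negation]
= b+b   [absorption]
= b   [idempotence]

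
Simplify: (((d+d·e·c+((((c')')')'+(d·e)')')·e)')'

d·e

(((d+d·e·c+((((c')')')'+(d·e)')')·e)')'
= (((d+d·e·c+((c')'+(d·e)')')·e)')'   [double negation]
= (((d+d·e·c+c'·d·e)·e)')'   [De Morgan]
= (((d+d·e)·e)')'   [distribution]
= ((d·e)')'   [absorption]
= d·e   [double negation]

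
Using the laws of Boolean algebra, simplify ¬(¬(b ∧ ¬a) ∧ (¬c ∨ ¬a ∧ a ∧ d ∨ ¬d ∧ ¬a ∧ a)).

b ∧ ¬a ∨ c

¬(¬(b ∧ ¬a) ∧ (¬c ∨ ¬a ∧ a ∧ d ∨ ¬d ∧ ¬a ∧ a))
= ¬(¬(b ∧ ¬a) ∧ (¬c ∨ ¬a ∧ a))   [distribution]
= ¬(¬(b ∧ ¬a) ∧ ¬c)   [complement / identity]
= b ∧ ¬a ∨ c   [De Morgan]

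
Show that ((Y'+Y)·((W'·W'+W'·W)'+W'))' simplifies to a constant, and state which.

((Y'+Y)·((W'·W'+W'·W)'+W'))'
= ((W'·W'+W'·W)'+W')'
= (W'·W'+W'·W)·W
= W'·W
= 0

0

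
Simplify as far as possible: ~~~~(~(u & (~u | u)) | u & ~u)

~u

~~~~(~(u & (~u | u)) | u & ~u)
= ~~~~~(u & (~u | u))
= ~~~(u & (~u | u))
= ~(u & (~u | u))
= ~u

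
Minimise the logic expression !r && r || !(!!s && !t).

!s || t

!r && r || !(!!s && !t)
= !(!!s && !t)   [complement / identity]
= !s || t   [De Morgan]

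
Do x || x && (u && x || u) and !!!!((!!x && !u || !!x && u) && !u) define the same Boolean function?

No

E1: x || x && (u && x || u)
    = x || x && u
    = x
E2: !!!!((!!x && !u || !!x && u) && !u)
    = !!!!(!!x && !u)
    = !!(!!x && !u)
    = !!(x && !u)
    = x && !u
These differ: at u=1, x=1, E1 = 1 but E2 = 0.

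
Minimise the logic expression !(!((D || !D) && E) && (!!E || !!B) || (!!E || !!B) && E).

!E && !B

!(!((D || !D) && E) && (!!E || !!B) || (!!E || !!B) && E)
= !(!E && (!!E || !!B) || (!!E || !!B) && E)   [complement / identity]
= !(!!E || !!B)   [distribution]
= !E && !B   [De Morgan]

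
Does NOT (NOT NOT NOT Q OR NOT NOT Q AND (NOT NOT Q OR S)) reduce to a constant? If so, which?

NOT (NOT NOT NOT Q OR NOT NOT Q AND (NOT NOT Q OR S))
= NOT (NOT NOT NOT Q OR NOT NOT Q)   [absorption]
= NOT NOT Q AND NOT Q   [De Morgan]
= Q AND NOT Q   [double negation]
= FALSE   [complement]

yes, False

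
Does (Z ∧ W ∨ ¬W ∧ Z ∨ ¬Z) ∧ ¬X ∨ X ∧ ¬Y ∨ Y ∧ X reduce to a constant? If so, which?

(Z ∧ W ∨ ¬W ∧ Z ∨ ¬Z) ∧ ¬X ∨ X ∧ ¬Y ∨ Y ∧ X
= (Z ∧ W ∨ ¬W ∧ Z ∨ ¬Z) ∧ ¬X ∨ X   (distribution)
= (Z ∨ ¬Z) ∧ ¬X ∨ X   (distribution)
= ¬X ∨ X   (complement / identity)
= True   (complement)

yes, True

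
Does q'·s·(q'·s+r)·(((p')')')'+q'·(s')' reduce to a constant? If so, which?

no

q'·s·(q'·s+r)·(((p')')')'+q'·(s')'
= q'·s·(q'·s+r)·(p')'+q'·(s')'   (double negation)
= q'·s·(p')'+q'·(s')'   (absorption)
= q'·s·p+q'·(s')'   (double negation)
= q'·s·p+q'·s   (double negation)
= q'·s   (absorption)
This depends on q, s, so it is not a constant.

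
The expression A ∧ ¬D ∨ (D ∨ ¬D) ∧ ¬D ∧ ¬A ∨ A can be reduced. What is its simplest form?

¬D ∨ A

A ∧ ¬D ∨ (D ∨ ¬D) ∧ ¬D ∧ ¬A ∨ A
= A ∧ ¬D ∨ ¬D ∧ ¬A ∨ A
= ¬D ∨ A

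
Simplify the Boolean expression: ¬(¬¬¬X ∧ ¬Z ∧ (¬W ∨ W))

¬(¬¬¬X ∧ ¬Z ∧ (¬W ∨ W))
= ¬(¬¬¬X ∧ ¬Z)
= ¬¬X ∨ Z
= X ∨ Z

X ∨ Z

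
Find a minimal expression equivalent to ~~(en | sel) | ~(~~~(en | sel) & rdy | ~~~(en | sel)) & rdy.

en | sel

~~(en | sel) | ~(~~~(en | sel) & rdy | ~~~(en | sel)) & rdy
= ~~(en | sel) | ~~~~(en | sel) & rdy   [absorption]
= ~~(en | sel) | ~~(en | sel) & rdy   [double negation]
= ~~(en | sel)   [absorption]
= en | sel   [double negation]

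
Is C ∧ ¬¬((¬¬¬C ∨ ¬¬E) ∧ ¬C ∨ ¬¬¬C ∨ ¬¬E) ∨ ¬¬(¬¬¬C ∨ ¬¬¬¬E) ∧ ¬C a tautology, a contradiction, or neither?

C ∧ ¬¬((¬¬¬C ∨ ¬¬E) ∧ ¬C ∨ ¬¬¬C ∨ ¬¬E) ∨ ¬¬(¬¬¬C ∨ ¬¬¬¬E) ∧ ¬C
= C ∧ ¬¬((¬¬¬C ∨ ¬¬E) ∧ ¬C ∨ ¬¬¬C ∨ ¬¬E) ∨ ¬¬(¬¬¬C ∨ ¬¬E) ∧ ¬C   — double negation
= C ∧ ¬¬(¬¬¬C ∨ ¬¬E) ∨ ¬¬(¬¬¬C ∨ ¬¬E) ∧ ¬C   — absorption
= ¬¬(¬¬¬C ∨ ¬¬E)   — distribution
= ¬(¬¬C ∧ ¬E)   — De Morgan
= ¬C ∨ E   — De Morgan
This depends on C, E, so it is not a constant.

neither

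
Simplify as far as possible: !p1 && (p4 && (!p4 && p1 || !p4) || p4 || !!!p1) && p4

!p1 && p4

!p1 && (p4 && (!p4 && p1 || !p4) || p4 || !!!p1) && p4
= !p1 && (p4 && (!p4 && p1 || !p4) || p4 || !p1) && p4   [double negation]
= !p1 && (p4 && !p4 || p4 || !p1) && p4   [absorption]
= !p1 && (p4 || !p1) && p4   [complement / identity]
= !p1 && p4   [absorption]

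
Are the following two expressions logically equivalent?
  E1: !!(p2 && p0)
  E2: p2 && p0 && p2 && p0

E1: !!(p2 && p0)
    = p2 && p0
E2: p2 && p0 && p2 && p0
    = p2 && p0
Both reduce to p2 && p0, so they are equivalent.

Yes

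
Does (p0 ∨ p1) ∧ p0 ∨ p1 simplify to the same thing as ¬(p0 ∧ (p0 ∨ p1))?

E1: (p0 ∨ p1) ∧ p0 ∨ p1
    = p0 ∨ p1   (absorption)
E2: ¬(p0 ∧ (p0 ∨ p1))
    = ¬p0   (absorption)
These differ: at p0=1, p1=0, E1 = 1 but E2 = 0.

No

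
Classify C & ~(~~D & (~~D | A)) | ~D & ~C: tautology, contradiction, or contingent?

C & ~(~~D & (~~D | A)) | ~D & ~C
= C & ~~~D | ~D & ~C   — absorption
= C & ~D | ~D & ~C   — double negation
= ~D   — distribution
This depends on D, so it is not a constant.

contingent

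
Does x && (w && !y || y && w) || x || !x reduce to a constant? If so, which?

yes, True

x && (w && !y || y && w) || x || !x
= x && w || x || !x
= x || !x
= true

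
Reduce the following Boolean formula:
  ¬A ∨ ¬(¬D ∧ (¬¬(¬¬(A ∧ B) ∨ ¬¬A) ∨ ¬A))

¬A ∨ ¬(¬D ∧ (¬¬(¬¬(A ∧ B) ∨ ¬¬A) ∨ ¬A))
= ¬A ∨ ¬(¬D ∧ (¬(¬(A ∧ B) ∧ ¬A) ∨ ¬A))   — De Morgan
= ¬A ∨ ¬(¬D ∧ (A ∧ B ∨ A ∨ ¬A))   — De Morgan
= ¬A ∨ ¬(¬D ∧ (A ∨ ¬A))   — absorption
= ¬A ∨ ¬¬D   — complement / identity
= ¬A ∨ D   — double negation

¬A ∨ D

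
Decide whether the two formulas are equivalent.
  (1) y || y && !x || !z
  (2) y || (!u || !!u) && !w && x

E1: y || y && !x || !z
    = y || !z   (absorption)
E2: y || (!u || !!u) && !w && x
    = y || (!u || u) && !w && x   (double negation)
    = y || !w && x   (complement / identity)
These differ: at u=0, w=1, x=0, y=0, z=0, E1 = 1 but E2 = 0.

No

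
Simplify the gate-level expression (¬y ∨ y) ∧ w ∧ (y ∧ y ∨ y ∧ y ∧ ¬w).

(¬y ∨ y) ∧ w ∧ (y ∧ y ∨ y ∧ y ∧ ¬w)
= w ∧ (y ∧ y ∨ y ∧ y ∧ ¬w)   (complement / identity)
= w ∧ y ∧ y   (absorption)
= w ∧ y   (idempotence)

w ∧ y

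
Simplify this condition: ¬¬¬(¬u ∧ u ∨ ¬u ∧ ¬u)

¬¬¬(¬u ∧ u ∨ ¬u ∧ ¬u)
= ¬¬¬¬u   — distribution
= ¬¬u   — double negation
= u   — double negation

u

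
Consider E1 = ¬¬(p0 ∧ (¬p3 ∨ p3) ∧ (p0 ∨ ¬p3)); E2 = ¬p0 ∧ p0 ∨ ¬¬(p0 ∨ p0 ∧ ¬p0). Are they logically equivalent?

E1: ¬¬(p0 ∧ (¬p3 ∨ p3) ∧ (p0 ∨ ¬p3))
    = ¬¬(p0 ∧ (p0 ∨ ¬p3))
    = ¬¬p0
    = p0
E2: ¬p0 ∧ p0 ∨ ¬¬(p0 ∨ p0 ∧ ¬p0)
    = ¬¬(p0 ∨ p0 ∧ ¬p0)
    = p0 ∨ p0 ∧ ¬p0
    = p0
Both reduce to p0, so they are equivalent.

Yes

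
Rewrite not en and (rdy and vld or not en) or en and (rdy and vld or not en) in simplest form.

rdy and vld or not en

not en and (rdy and vld or not en) or en and (rdy and vld or not en)
= (not en or en) and (rdy and vld or not en)   [distribution]
= rdy and vld or not en   [complement / identity]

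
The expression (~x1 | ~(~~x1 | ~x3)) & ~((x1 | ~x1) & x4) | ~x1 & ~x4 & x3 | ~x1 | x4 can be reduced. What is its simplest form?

(~x1 | ~(~~x1 | ~x3)) & ~((x1 | ~x1) & x4) | ~x1 & ~x4 & x3 | ~x1 | x4
= (~x1 | ~x1 & x3) & ~((x1 | ~x1) & x4) | ~x1 & ~x4 & x3 | ~x1 | x4
= (~x1 | ~x1 & x3) & ~x4 | ~x1 & ~x4 & x3 | ~x1 | x4
= ~x1 & ~x4 | ~x1 & ~x4 & x3 | ~x1 | x4
= ~x1 & ~x4 | ~x1 | x4
= ~x1 | x4

~x1 | x4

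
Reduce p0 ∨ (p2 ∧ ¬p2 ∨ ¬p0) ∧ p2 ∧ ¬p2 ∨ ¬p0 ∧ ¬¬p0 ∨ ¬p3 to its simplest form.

p0 ∨ (p2 ∧ ¬p2 ∨ ¬p0) ∧ p2 ∧ ¬p2 ∨ ¬p0 ∧ ¬¬p0 ∨ ¬p3
= p0 ∨ p2 ∧ ¬p2 ∨ ¬p0 ∧ ¬¬p0 ∨ ¬p3   [absorption]
= p0 ∨ ¬p0 ∧ ¬¬p0 ∨ ¬p3   [complement / identity]
= p0 ∨ ¬p0 ∧ p0 ∨ ¬p3   [double negation]
= p0 ∨ ¬p3   [complement / identity]

p0 ∨ ¬p3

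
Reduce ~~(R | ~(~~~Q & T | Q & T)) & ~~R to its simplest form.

~~(R | ~(~~~Q & T | Q & T)) & ~~R
= ~~(R | ~(~Q & T | Q & T)) & ~~R   — double negation
= ~~(R | ~(~Q & T | Q & T)) & R   — double negation
= ~~(R | ~T) & R   — distribution
= (R | ~T) & R   — double negation
= R   — absorption

R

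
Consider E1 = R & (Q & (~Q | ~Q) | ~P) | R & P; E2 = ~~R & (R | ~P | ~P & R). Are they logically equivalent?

E1: R & (Q & (~Q | ~Q) | ~P) | R & P
    = R & (Q & ~Q | ~P) | R & P   [idempotence]
    = R & ~P | R & P   [complement / identity]
    = R   [distribution]
E2: ~~R & (R | ~P | ~P & R)
    = R & (R | ~P | ~P & R)   [double negation]
    = R & (R | ~P)   [absorption]
    = R   [absorption]
Both reduce to R, so they are equivalent.

Yes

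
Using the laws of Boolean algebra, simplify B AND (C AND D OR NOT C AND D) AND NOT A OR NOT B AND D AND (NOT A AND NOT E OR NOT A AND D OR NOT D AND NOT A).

D AND NOT A

B AND (C AND D OR NOT C AND D) AND NOT A OR NOT B AND D AND (NOT A AND NOT E OR NOT A AND D OR NOT D AND NOT A)
= B AND (C AND D OR NOT C AND D) AND NOT A OR NOT B AND D AND (NOT A AND NOT E OR NOT A)   — distribution
= B AND (C AND D OR NOT C AND D) AND NOT A OR NOT B AND D AND NOT A   — absorption
= B AND D AND NOT A OR NOT B AND D AND NOT A   — distribution
= D AND NOT A   — distribution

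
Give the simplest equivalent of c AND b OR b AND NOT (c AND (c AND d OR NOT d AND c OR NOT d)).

b

c AND b OR b AND NOT (c AND (c AND d OR NOT d AND c OR NOT d))
= c AND b OR b AND NOT (c AND (c OR NOT d))   — distribution
= c AND b OR b AND NOT c   — absorption
= b   — distribution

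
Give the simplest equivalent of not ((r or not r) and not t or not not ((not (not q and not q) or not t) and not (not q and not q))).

not ((r or not r) and not t or not not ((not (not q and not q) or not t) and not (not q and not q)))
= not ((r or not r) and not t or not not not (not q and not q))
= not (not t or not not not (not q and not q))
= not (not t or not (not q and not q))
= t and not q and not q
= t and not q

t and not q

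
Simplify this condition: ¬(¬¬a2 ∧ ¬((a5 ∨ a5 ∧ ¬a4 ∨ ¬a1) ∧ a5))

¬(¬¬a2 ∧ ¬((a5 ∨ a5 ∧ ¬a4 ∨ ¬a1) ∧ a5))
= ¬(¬¬a2 ∧ ¬((a5 ∨ ¬a1) ∧ a5))   [absorption]
= ¬(¬¬a2 ∧ ¬a5)   [absorption]
= ¬a2 ∨ a5   [De Morgan]

¬a2 ∨ a5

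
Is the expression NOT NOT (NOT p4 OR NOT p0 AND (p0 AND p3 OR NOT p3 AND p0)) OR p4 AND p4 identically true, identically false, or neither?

identically true

NOT NOT (NOT p4 OR NOT p0 AND (p0 AND p3 OR NOT p3 AND p0)) OR p4 AND p4
= NOT NOT (NOT p4 OR NOT p0 AND p0) OR p4 AND p4
= NOT NOT NOT p4 OR p4 AND p4
= NOT p4 OR p4 AND p4
= NOT p4 OR p4
= TRUE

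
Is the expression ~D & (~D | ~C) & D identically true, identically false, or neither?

identically false

~D & (~D | ~C) & D
= ~D & D
= 0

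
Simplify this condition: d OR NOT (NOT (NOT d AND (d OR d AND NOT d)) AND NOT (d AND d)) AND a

d OR NOT (NOT (NOT d AND (d OR d AND NOT d)) AND NOT (d AND d)) AND a
= d OR NOT (NOT (NOT d AND d) AND NOT (d AND d)) AND a
= d OR (NOT d AND d OR d AND d) AND a
= d OR d AND a
= d

d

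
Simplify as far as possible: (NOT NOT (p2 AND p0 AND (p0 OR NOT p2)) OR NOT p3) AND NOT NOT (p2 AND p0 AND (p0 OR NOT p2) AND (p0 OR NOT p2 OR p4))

(NOT NOT (p2 AND p0 AND (p0 OR NOT p2)) OR NOT p3) AND NOT NOT (p2 AND p0 AND (p0 OR NOT p2) AND (p0 OR NOT p2 OR p4))
= (NOT NOT (p2 AND p0 AND (p0 OR NOT p2)) OR NOT p3) AND NOT NOT (p2 AND p0 AND (p0 OR NOT p2))   [absorption]
= NOT NOT (p2 AND p0 AND (p0 OR NOT p2))   [absorption]
= p2 AND p0 AND (p0 OR NOT p2)   [double negation]
= p2 AND p0   [absorption]

p2 AND p0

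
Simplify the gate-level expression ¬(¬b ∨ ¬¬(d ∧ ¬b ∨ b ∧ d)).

¬(¬b ∨ ¬¬(d ∧ ¬b ∨ b ∧ d))
= b ∧ ¬(d ∧ ¬b ∨ b ∧ d)   (De Morgan)
= b ∧ ¬d   (distribution)

b ∧ ¬d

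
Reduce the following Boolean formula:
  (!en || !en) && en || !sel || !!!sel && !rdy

!sel

(!en || !en) && en || !sel || !!!sel && !rdy
= (!en || !en) && en || !sel || !sel && !rdy   (double negation)
= (!en || !en) && en || !sel   (absorption)
= !en && en || !sel   (idempotence)
= !sel   (complement / identity)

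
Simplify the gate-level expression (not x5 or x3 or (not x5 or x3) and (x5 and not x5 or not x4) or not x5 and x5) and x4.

(not x5 or x3) and x4

(not x5 or x3 or (not x5 or x3) and (x5 and not x5 or not x4) or not x5 and x5) and x4
= (not x5 or x3 or (not x5 or x3) and not x4 or not x5 and x5) and x4   (complement / identity)
= (not x5 or x3 or (not x5 or x3) and not x4) and x4   (complement / identity)
= (not x5 or x3) and x4   (absorption)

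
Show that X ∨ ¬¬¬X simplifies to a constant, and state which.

X ∨ ¬¬¬X
= X ∨ ¬X   [double negation]
= True   [complement]

True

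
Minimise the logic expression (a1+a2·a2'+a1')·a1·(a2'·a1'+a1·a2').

(a1+a2·a2'+a1')·a1·(a2'·a1'+a1·a2')
= (a1+a2·a2'+a1')·a1·a2'   [distribution]
= (a1+a1')·a1·a2'   [complement / identity]
= a1·a2'   [complement / identity]

a1·a2'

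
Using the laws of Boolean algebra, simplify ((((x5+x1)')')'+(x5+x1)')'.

x5+x1

((((x5+x1)')')'+(x5+x1)')'
= ((x5+x1)')'·(x5+x1)   — De Morgan
= (x5+x1)·(x5+x1)   — double negation
= x5+x1   — idempotence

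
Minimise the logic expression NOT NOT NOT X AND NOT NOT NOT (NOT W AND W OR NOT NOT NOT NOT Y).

NOT X AND NOT Y

NOT NOT NOT X AND NOT NOT NOT (NOT W AND W OR NOT NOT NOT NOT Y)
= NOT NOT NOT X AND NOT NOT NOT NOT NOT NOT NOT Y
= NOT NOT NOT X AND NOT NOT NOT NOT NOT Y
= NOT NOT NOT X AND NOT NOT NOT Y
= NOT X AND NOT NOT NOT Y
= NOT X AND NOT Y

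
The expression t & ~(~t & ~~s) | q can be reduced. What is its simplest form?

t | q

t & ~(~t & ~~s) | q
= t & (t | ~s) | q   [De Morgan]
= t | q   [absorption]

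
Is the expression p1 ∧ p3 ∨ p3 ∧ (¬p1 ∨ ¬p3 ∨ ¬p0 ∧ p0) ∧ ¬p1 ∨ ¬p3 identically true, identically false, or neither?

p1 ∧ p3 ∨ p3 ∧ (¬p1 ∨ ¬p3 ∨ ¬p0 ∧ p0) ∧ ¬p1 ∨ ¬p3
= p1 ∧ p3 ∨ p3 ∧ (¬p1 ∨ ¬p3) ∧ ¬p1 ∨ ¬p3   — complement / identity
= p1 ∧ p3 ∨ p3 ∧ ¬p1 ∨ ¬p3   — absorption
= p3 ∨ ¬p3   — distribution
= True   — complement

identically true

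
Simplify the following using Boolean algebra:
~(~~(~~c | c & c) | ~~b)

~c & ~b

~(~~(~~c | c & c) | ~~b)
= ~(~~c | c & c) & ~b   (De Morgan)
= ~(~~c | c) & ~b   (idempotence)
= ~(c | c) & ~b   (double negation)
= ~c & ~b   (idempotence)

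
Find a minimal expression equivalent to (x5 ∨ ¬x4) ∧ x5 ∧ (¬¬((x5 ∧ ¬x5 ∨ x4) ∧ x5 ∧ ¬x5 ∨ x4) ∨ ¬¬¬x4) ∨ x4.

x5 ∨ x4

(x5 ∨ ¬x4) ∧ x5 ∧ (¬¬((x5 ∧ ¬x5 ∨ x4) ∧ x5 ∧ ¬x5 ∨ x4) ∨ ¬¬¬x4) ∨ x4
= (x5 ∨ ¬x4) ∧ x5 ∧ (¬¬(x5 ∧ ¬x5 ∨ x4) ∨ ¬¬¬x4) ∨ x4
= x5 ∧ (¬¬(x5 ∧ ¬x5 ∨ x4) ∨ ¬¬¬x4) ∨ x4
= x5 ∧ (x5 ∧ ¬x5 ∨ x4 ∨ ¬¬¬x4) ∨ x4
= x5 ∧ (x5 ∧ ¬x5 ∨ x4 ∨ ¬x4) ∨ x4
= x5 ∧ (x4 ∨ ¬x4) ∨ x4
= x5 ∨ x4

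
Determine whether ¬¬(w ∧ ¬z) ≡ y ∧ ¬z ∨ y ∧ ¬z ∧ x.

E1: ¬¬(w ∧ ¬z)
    = w ∧ ¬z   [double negation]
E2: y ∧ ¬z ∨ y ∧ ¬z ∧ x
    = y ∧ (¬z ∨ ¬z ∧ x)   [distribution]
    = y ∧ ¬z   [absorption]
These differ: at w=1, x=1, y=0, z=0, E1 = 1 but E2 = 0.

No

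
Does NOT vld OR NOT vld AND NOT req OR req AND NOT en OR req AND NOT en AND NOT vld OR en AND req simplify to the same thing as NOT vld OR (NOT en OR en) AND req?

Yes

E1: NOT vld OR NOT vld AND NOT req OR req AND NOT en OR req AND NOT en AND NOT vld OR en AND req
    = NOT vld OR NOT vld AND NOT req OR req AND NOT en OR en AND req   [absorption]
    = NOT vld OR NOT vld AND NOT req OR req   [distribution]
    = NOT vld OR req   [absorption]
E2: NOT vld OR (NOT en OR en) AND req
    = NOT vld OR req   [complement / identity]
Both reduce to NOT vld OR req, so they are equivalent.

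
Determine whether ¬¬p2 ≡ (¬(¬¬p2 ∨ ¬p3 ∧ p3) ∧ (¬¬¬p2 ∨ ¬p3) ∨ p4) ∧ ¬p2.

E1: ¬¬p2
    = p2   — double negation
E2: (¬(¬¬p2 ∨ ¬p3 ∧ p3) ∧ (¬¬¬p2 ∨ ¬p3) ∨ p4) ∧ ¬p2
    = (¬¬¬p2 ∧ (¬¬¬p2 ∨ ¬p3) ∨ p4) ∧ ¬p2   — complement / identity
    = (¬¬¬p2 ∨ p4) ∧ ¬p2   — absorption
    = (¬p2 ∨ p4) ∧ ¬p2   — double negation
    = ¬p2   — absorption
These differ: at p2=1, p3=0, p4=1, E1 = 1 but E2 = 0.

No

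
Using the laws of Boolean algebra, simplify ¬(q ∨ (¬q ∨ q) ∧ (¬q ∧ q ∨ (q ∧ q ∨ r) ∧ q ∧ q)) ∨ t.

¬(q ∨ (¬q ∨ q) ∧ (¬q ∧ q ∨ (q ∧ q ∨ r) ∧ q ∧ q)) ∨ t
= ¬(q ∨ (¬q ∨ q) ∧ (¬q ∧ q ∨ q ∧ q)) ∨ t   [absorption]
= ¬(q ∨ (¬q ∨ q) ∧ q) ∨ t   [distribution]
= ¬(q ∨ q) ∨ t   [complement / identity]
= ¬q ∨ t   [idempotence]

¬q ∨ t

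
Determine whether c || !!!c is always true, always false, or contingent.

always true

c || !!!c
= c || !c   [double negation]
= true   [complement]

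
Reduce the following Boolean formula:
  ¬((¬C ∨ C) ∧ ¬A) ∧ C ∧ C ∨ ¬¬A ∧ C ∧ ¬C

¬((¬C ∨ C) ∧ ¬A) ∧ C ∧ C ∨ ¬¬A ∧ C ∧ ¬C
= ¬¬A ∧ C ∧ C ∨ ¬¬A ∧ C ∧ ¬C   — complement / identity
= ¬¬A ∧ C   — distribution
= A ∧ C   — double negation

A ∧ C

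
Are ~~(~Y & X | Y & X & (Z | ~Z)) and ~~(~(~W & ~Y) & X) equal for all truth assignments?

No

E1: ~~(~Y & X | Y & X & (Z | ~Z))
    = ~Y & X | Y & X & (Z | ~Z)   — double negation
    = ~Y & X | Y & X   — complement / identity
    = X   — distribution
E2: ~~(~(~W & ~Y) & X)
    = ~~((W | Y) & X)   — De Morgan
    = (W | Y) & X   — double negation
These differ: at W=0, X=1, Y=0, Z=0, E1 = 1 but E2 = 0.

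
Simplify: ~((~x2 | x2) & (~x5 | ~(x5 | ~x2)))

x5

~((~x2 | x2) & (~x5 | ~(x5 | ~x2)))
= ~(~x5 | ~(x5 | ~x2))   (complement / identity)
= x5 & (x5 | ~x2)   (De Morgan)
= x5   (absorption)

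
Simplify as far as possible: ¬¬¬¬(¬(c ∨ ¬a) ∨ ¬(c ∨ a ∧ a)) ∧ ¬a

¬c ∧ ¬a

¬¬¬¬(¬(c ∨ ¬a) ∨ ¬(c ∨ a ∧ a)) ∧ ¬a
= ¬¬¬((c ∨ ¬a) ∧ (c ∨ a ∧ a)) ∧ ¬a
= ¬¬¬((c ∨ ¬a) ∧ (c ∨ a)) ∧ ¬a
= ¬((c ∨ ¬a) ∧ (c ∨ a)) ∧ ¬a
= ¬(¬a ∧ a ∨ c) ∧ ¬a
= ¬c ∧ ¬a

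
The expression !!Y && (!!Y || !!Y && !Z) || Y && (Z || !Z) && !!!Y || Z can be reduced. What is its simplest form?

Y || Z

!!Y && (!!Y || !!Y && !Z) || Y && (Z || !Z) && !!!Y || Z
= !!Y && !!Y || Y && (Z || !Z) && !!!Y || Z   — absorption
= !!Y && !!Y || Y && !!!Y || Z   — complement / identity
= !!Y && !!Y || Y && !Y || Z   — double negation
= !!Y && Y || Y && !Y || Z   — double negation
= Y && Y || Y && !Y || Z   — double negation
= Y || Z   — distribution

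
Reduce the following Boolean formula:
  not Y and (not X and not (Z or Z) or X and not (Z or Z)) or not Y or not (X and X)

not Y or not X

not Y and (not X and not (Z or Z) or X and not (Z or Z)) or not Y or not (X and X)
= not Y and not (Z or Z) or not Y or not (X and X)   — distribution
= not Y and not (Z or Z) or not Y or not X   — idempotence
= not Y and not Z or not Y or not X   — idempotence
= not Y or not X   — absorption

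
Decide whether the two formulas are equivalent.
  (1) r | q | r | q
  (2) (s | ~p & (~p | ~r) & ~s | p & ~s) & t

No

E1: r | q | r | q
    = r | q   [idempotence]
E2: (s | ~p & (~p | ~r) & ~s | p & ~s) & t
    = (s | ~p & ~s | p & ~s) & t   [absorption]
    = (s | ~s) & t   [distribution]
    = t   [complement / identity]
These differ: at p=1, q=1, r=1, s=1, t=0, E1 = 1 but E2 = 0.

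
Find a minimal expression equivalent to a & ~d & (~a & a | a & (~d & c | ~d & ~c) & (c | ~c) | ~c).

a & ~d & (~a & a | a & (~d & c | ~d & ~c) & (c | ~c) | ~c)
= a & ~d & (~a & a | a & (~d & c | ~d & ~c) | ~c)   (complement / identity)
= a & ~d & (a & (~d & c | ~d & ~c) | ~c)   (complement / identity)
= a & ~d & (a & ~d | ~c)   (distribution)
= a & ~d   (absorption)

a & ~d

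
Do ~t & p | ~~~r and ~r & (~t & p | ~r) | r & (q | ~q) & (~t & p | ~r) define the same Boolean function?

E1: ~t & p | ~~~r
    = ~t & p | ~r   — double negation
E2: ~r & (~t & p | ~r) | r & (q | ~q) & (~t & p | ~r)
    = ~r & (~t & p | ~r) | r & (~t & p | ~r)   — complement / identity
    = ~t & p | ~r   — distribution
Both reduce to ~t & p | ~r, so they are equivalent.

Yes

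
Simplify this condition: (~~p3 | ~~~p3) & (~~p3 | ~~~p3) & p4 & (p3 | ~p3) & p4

(~~p3 | ~~~p3) & (~~p3 | ~~~p3) & p4 & (p3 | ~p3) & p4
= (~~p3 | ~~~p3) & p4 & (p3 | ~p3) & p4   (idempotence)
= (~~p3 | ~p3) & p4 & (p3 | ~p3) & p4   (double negation)
= (p3 | ~p3) & p4 & (p3 | ~p3) & p4   (double negation)
= (p3 | ~p3) & p4   (idempotence)
= p4   (complement / identity)

p4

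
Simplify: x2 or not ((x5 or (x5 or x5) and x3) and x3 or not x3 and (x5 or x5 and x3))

x2 or not ((x5 or (x5 or x5) and x3) and x3 or not x3 and (x5 or x5 and x3))
= x2 or not ((x5 or x5 and x3) and x3 or not x3 and (x5 or x5 and x3))   — idempotence
= x2 or not (x5 or x5 and x3)   — distribution
= x2 or not x5   — absorption

x2 or not x5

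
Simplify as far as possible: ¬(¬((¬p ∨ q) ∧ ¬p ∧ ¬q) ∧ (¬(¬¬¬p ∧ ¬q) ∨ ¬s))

¬(¬((¬p ∨ q) ∧ ¬p ∧ ¬q) ∧ (¬(¬¬¬p ∧ ¬q) ∨ ¬s))
= ¬(¬((¬p ∨ q) ∧ ¬p ∧ ¬q) ∧ (¬(¬p ∧ ¬q) ∨ ¬s))   [double negation]
= ¬(¬(¬p ∧ ¬q) ∧ (¬(¬p ∧ ¬q) ∨ ¬s))   [absorption]
= ¬¬(¬p ∧ ¬q)   [absorption]
= ¬p ∧ ¬q   [double negation]

¬p ∧ ¬q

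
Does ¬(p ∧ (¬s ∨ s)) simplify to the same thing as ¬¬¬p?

Yes

E1: ¬(p ∧ (¬s ∨ s))
    = ¬p   — complement / identity
E2: ¬¬¬p
    = ¬p   — double negation
Both reduce to ¬p, so they are equivalent.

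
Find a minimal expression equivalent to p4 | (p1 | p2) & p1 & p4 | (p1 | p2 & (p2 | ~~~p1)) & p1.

p4 | (p1 | p2) & p1 & p4 | (p1 | p2 & (p2 | ~~~p1)) & p1
= p4 | (p1 | p2) & p1 & p4 | (p1 | p2 & (p2 | ~p1)) & p1   [double negation]
= p4 | (p1 | p2) & p1 & p4 | (p1 | p2) & p1   [absorption]
= p4 | (p1 | p2) & p1   [absorption]
= p4 | p1   [absorption]

p4 | p1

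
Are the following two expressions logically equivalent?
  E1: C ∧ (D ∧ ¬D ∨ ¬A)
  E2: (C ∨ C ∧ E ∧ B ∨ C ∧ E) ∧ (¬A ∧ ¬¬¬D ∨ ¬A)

Yes

E1: C ∧ (D ∧ ¬D ∨ ¬A)
    = C ∧ ¬A   — complement / identity
E2: (C ∨ C ∧ E ∧ B ∨ C ∧ E) ∧ (¬A ∧ ¬¬¬D ∨ ¬A)
    = (C ∨ C ∧ E ∧ B ∨ C ∧ E) ∧ (¬A ∧ ¬D ∨ ¬A)   — double negation
    = (C ∨ C ∧ E) ∧ (¬A ∧ ¬D ∨ ¬A)   — absorption
    = (C ∨ C ∧ E) ∧ ¬A   — absorption
    = C ∧ ¬A   — absorption
Both reduce to C ∧ ¬A, so they are equivalent.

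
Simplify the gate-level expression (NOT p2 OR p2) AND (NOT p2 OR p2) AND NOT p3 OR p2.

NOT p3 OR p2

(NOT p2 OR p2) AND (NOT p2 OR p2) AND NOT p3 OR p2
= (NOT p2 OR p2) AND NOT p3 OR p2
= NOT p3 OR p2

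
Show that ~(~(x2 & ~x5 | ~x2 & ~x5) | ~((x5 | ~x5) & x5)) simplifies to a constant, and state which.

~(~(x2 & ~x5 | ~x2 & ~x5) | ~((x5 | ~x5) & x5))
= ~(~(x2 & ~x5 | ~x2 & ~x5) | ~x5)   [complement / identity]
= ~(~~x5 | ~x5)   [distribution]
= ~x5 & x5   [De Morgan]
= 0   [complement]

0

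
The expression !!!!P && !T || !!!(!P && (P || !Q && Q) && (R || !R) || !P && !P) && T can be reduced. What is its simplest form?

P

!!!!P && !T || !!!(!P && (P || !Q && Q) && (R || !R) || !P && !P) && T
= !!!!P && !T || !!!(!P && (P || !Q && Q) || !P && !P) && T   (complement / identity)
= !!!!P && !T || !!!(!P && P || !P && !P) && T   (complement / identity)
= !!!!P && !T || !!!!P && T   (distribution)
= !!!!P   (distribution)
= !!P   (double negation)
= P   (double negation)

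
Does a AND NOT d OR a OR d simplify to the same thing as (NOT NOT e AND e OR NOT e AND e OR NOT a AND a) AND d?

E1: a AND NOT d OR a OR d
    = a OR d
E2: (NOT NOT e AND e OR NOT e AND e OR NOT a AND a) AND d
    = (e AND e OR NOT e AND e OR NOT a AND a) AND d
    = (e AND e OR NOT e AND e) AND d
    = e AND d
These differ: at a=1, d=0, e=1, E1 = 1 but E2 = 0.

No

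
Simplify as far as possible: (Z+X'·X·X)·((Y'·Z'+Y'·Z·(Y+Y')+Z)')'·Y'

Z·Y'

(Z+X'·X·X)·((Y'·Z'+Y'·Z·(Y+Y')+Z)')'·Y'
= (Z+X'·X·X)·((Y'·Z'+Y'·Z+Z)')'·Y'
= (Z+X'·X)·((Y'·Z'+Y'·Z+Z)')'·Y'
= (Z+X'·X)·((Y'+Z)')'·Y'
= (Z+X'·X)·(Y'+Z)·Y'
= Z·(Y'+Z)·Y'
= Z·Y'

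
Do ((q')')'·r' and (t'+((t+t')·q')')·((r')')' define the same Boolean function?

No

E1: ((q')')'·r'
    = q'·r'   [double negation]
E2: (t'+((t+t')·q')')·((r')')'
    = (t'+(q')')·((r')')'   [complement / identity]
    = (t'+(q')')·r'   [double negation]
    = (t'+q)·r'   [double negation]
These differ: at q=1, r=0, t=0, E1 = 0 but E2 = 1.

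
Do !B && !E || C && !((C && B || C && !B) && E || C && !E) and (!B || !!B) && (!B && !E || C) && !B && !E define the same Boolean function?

Yes

E1: !B && !E || C && !((C && B || C && !B) && E || C && !E)
    = !B && !E || C && !(C && E || C && !E)   [distribution]
    = !B && !E || C && !C   [distribution]
    = !B && !E   [complement / identity]
E2: (!B || !!B) && (!B && !E || C) && !B && !E
    = (!B || B) && (!B && !E || C) && !B && !E   [double negation]
    = (!B || B) && !B && !E   [absorption]
    = !B && !E   [complement / identity]
Both reduce to !B && !E, so they are equivalent.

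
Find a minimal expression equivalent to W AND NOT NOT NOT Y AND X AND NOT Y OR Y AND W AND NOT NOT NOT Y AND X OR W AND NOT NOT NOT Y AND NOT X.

W AND NOT NOT NOT Y AND X AND NOT Y OR Y AND W AND NOT NOT NOT Y AND X OR W AND NOT NOT NOT Y AND NOT X
= W AND NOT NOT NOT Y AND X OR W AND NOT NOT NOT Y AND NOT X   [distribution]
= W AND NOT NOT NOT Y   [distribution]
= W AND NOT Y   [double negation]

W AND NOT Y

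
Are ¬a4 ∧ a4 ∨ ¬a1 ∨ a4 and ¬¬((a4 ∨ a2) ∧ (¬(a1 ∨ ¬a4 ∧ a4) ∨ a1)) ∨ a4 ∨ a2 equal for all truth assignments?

No

E1: ¬a4 ∧ a4 ∨ ¬a1 ∨ a4
    = ¬a1 ∨ a4   — complement / identity
E2: ¬¬((a4 ∨ a2) ∧ (¬(a1 ∨ ¬a4 ∧ a4) ∨ a1)) ∨ a4 ∨ a2
    = ¬¬((a4 ∨ a2) ∧ (¬a1 ∨ a1)) ∨ a4 ∨ a2   — complement / identity
    = (a4 ∨ a2) ∧ (¬a1 ∨ a1) ∨ a4 ∨ a2   — double negation
    = a4 ∨ a2 ∨ a4 ∨ a2   — complement / identity
    = a4 ∨ a2   — idempotence
These differ: at a1=0, a2=0, a4=0, E1 = 1 but E2 = 0.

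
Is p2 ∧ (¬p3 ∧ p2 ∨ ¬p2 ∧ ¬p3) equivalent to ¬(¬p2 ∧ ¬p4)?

E1: p2 ∧ (¬p3 ∧ p2 ∨ ¬p2 ∧ ¬p3)
    = p2 ∧ ¬p3   [distribution]
E2: ¬(¬p2 ∧ ¬p4)
    = p2 ∨ p4   [De Morgan]
These differ: at p2=0, p3=1, p4=1, E1 = 0 but E2 = 1.

No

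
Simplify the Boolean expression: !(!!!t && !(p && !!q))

!(!!!t && !(p && !!q))
= !!t || p && !!q   [De Morgan]
= !!t || p && q   [double negation]
= t || p && q   [double negation]

t || p && q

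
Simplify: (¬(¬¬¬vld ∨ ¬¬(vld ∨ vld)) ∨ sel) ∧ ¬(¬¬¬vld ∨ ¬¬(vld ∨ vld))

(¬(¬¬¬vld ∨ ¬¬(vld ∨ vld)) ∨ sel) ∧ ¬(¬¬¬vld ∨ ¬¬(vld ∨ vld))
= ¬(¬¬¬vld ∨ ¬¬(vld ∨ vld))   — absorption
= ¬(¬¬¬vld ∨ ¬¬vld)   — idempotence
= ¬¬vld ∧ ¬vld   — De Morgan
= vld ∧ ¬vld   — double negation
= False   — complement

False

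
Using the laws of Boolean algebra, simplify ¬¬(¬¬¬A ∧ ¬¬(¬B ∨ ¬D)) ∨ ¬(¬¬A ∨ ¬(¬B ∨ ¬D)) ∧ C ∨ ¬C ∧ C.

¬A ∧ (¬B ∨ ¬D)

¬¬(¬¬¬A ∧ ¬¬(¬B ∨ ¬D)) ∨ ¬(¬¬A ∨ ¬(¬B ∨ ¬D)) ∧ C ∨ ¬C ∧ C
= ¬(¬¬A ∨ ¬(¬B ∨ ¬D)) ∨ ¬(¬¬A ∨ ¬(¬B ∨ ¬D)) ∧ C ∨ ¬C ∧ C   — De Morgan
= ¬(¬¬A ∨ ¬(¬B ∨ ¬D)) ∨ ¬C ∧ C   — absorption
= ¬A ∧ (¬B ∨ ¬D) ∨ ¬C ∧ C   — De Morgan
= ¬A ∧ (¬B ∨ ¬D)   — complement / identity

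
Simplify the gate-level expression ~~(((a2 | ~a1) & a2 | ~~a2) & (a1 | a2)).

a2

~~(((a2 | ~a1) & a2 | ~~a2) & (a1 | a2))
= ~~(((a2 | ~a1) & a2 | a2) & (a1 | a2))   — double negation
= ~~((a2 | a2) & (a1 | a2))   — absorption
= ~~(a2 & a1 | a2)   — distribution
= ~~a2   — absorption
= a2   — double negation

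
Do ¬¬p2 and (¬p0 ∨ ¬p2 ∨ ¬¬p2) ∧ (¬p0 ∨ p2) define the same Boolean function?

No

E1: ¬¬p2
    = p2   — double negation
E2: (¬p0 ∨ ¬p2 ∨ ¬¬p2) ∧ (¬p0 ∨ p2)
    = (¬p0 ∨ ¬p2 ∨ p2) ∧ (¬p0 ∨ p2)   — double negation
    = (¬p0 ∨ ¬p2) ∧ ¬p0 ∨ p2   — distribution
    = ¬p0 ∨ p2   — absorption
These differ: at p0=0, p2=0, E1 = 0 but E2 = 1.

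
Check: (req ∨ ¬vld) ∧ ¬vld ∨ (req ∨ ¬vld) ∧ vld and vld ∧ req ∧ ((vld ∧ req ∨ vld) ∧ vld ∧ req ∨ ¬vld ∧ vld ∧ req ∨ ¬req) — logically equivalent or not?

No

E1: (req ∨ ¬vld) ∧ ¬vld ∨ (req ∨ ¬vld) ∧ vld
    = req ∨ ¬vld
E2: vld ∧ req ∧ ((vld ∧ req ∨ vld) ∧ vld ∧ req ∨ ¬vld ∧ vld ∧ req ∨ ¬req)
    = vld ∧ req ∧ (vld ∧ vld ∧ req ∨ ¬vld ∧ vld ∧ req ∨ ¬req)
    = vld ∧ req ∧ (vld ∧ req ∨ ¬req)
    = vld ∧ req
These differ: at req=0, vld=0, E1 = 1 but E2 = 0.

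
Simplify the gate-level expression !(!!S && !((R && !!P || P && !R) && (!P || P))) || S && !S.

!(!!S && !((R && !!P || P && !R) && (!P || P))) || S && !S
= !S || (R && !!P || P && !R) && (!P || P) || S && !S   — De Morgan
= !S || R && !!P || P && !R || S && !S   — complement / identity
= !S || R && P || P && !R || S && !S   — double negation
= !S || R && P || P && !R   — complement / identity
= !S || P   — distribution

!S || P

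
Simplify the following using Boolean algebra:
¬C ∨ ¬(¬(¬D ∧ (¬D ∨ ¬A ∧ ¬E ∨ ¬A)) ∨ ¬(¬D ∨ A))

¬C ∨ ¬(¬(¬D ∧ (¬D ∨ ¬A ∧ ¬E ∨ ¬A)) ∨ ¬(¬D ∨ A))
= ¬C ∨ ¬D ∧ (¬D ∨ ¬A ∧ ¬E ∨ ¬A) ∧ (¬D ∨ A)   (De Morgan)
= ¬C ∨ ¬D ∧ (¬D ∨ ¬A) ∧ (¬D ∨ A)   (absorption)
= ¬C ∨ ¬D ∧ (¬D ∨ A)   (absorption)
= ¬C ∨ ¬D   (absorption)

¬C ∨ ¬D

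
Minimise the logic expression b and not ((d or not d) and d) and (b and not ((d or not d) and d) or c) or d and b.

b

b and not ((d or not d) and d) and (b and not ((d or not d) and d) or c) or d and b
= b and not ((d or not d) and d) or d and b   [absorption]
= b and not d or d and b   [complement / identity]
= b   [distribution]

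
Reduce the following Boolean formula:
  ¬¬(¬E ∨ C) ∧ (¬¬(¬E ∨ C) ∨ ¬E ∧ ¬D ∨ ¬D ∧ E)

¬¬(¬E ∨ C) ∧ (¬¬(¬E ∨ C) ∨ ¬E ∧ ¬D ∨ ¬D ∧ E)
= ¬¬(¬E ∨ C) ∧ (¬¬(¬E ∨ C) ∨ ¬D)   (distribution)
= ¬¬(¬E ∨ C)   (absorption)
= ¬E ∨ C   (double negation)

¬E ∨ C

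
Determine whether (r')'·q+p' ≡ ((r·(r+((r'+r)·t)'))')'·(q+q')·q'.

No

E1: (r')'·q+p'
    = r·q+p'
E2: ((r·(r+((r'+r)·t)'))')'·(q+q')·q'
    = ((r·(r+t'))')'·(q+q')·q'
    = (r')'·(q+q')·q'
    = (r')'·q'
    = r·q'
These differ: at p=0, q=1, r=0, t=0, E1 = 1 but E2 = 0.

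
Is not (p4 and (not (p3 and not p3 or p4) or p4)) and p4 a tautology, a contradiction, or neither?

contradiction

not (p4 and (not (p3 and not p3 or p4) or p4)) and p4
= not (p4 and (not p4 or p4)) and p4
= not p4 and p4
= False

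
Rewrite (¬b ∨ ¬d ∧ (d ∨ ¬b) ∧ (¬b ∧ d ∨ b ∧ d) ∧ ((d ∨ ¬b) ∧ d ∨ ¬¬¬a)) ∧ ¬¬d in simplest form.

(¬b ∨ ¬d ∧ (d ∨ ¬b) ∧ (¬b ∧ d ∨ b ∧ d) ∧ ((d ∨ ¬b) ∧ d ∨ ¬¬¬a)) ∧ ¬¬d
= (¬b ∨ ¬d ∧ (d ∨ ¬b) ∧ d ∧ ((d ∨ ¬b) ∧ d ∨ ¬¬¬a)) ∧ ¬¬d   — distribution
= (¬b ∨ ¬d ∧ (d ∨ ¬b) ∧ d ∧ ((d ∨ ¬b) ∧ d ∨ ¬a)) ∧ ¬¬d   — double negation
= (¬b ∨ ¬d ∧ (d ∨ ¬b) ∧ d) ∧ ¬¬d   — absorption
= (¬b ∨ ¬d ∧ d) ∧ ¬¬d   — absorption
= (¬b ∨ ¬d ∧ d) ∧ d   — double negation
= ¬b ∧ d   — complement / identity

¬b ∧ d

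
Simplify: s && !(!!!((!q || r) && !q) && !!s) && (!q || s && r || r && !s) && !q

s && !q

s && !(!!!((!q || r) && !q) && !!s) && (!q || s && r || r && !s) && !q
= s && !(!!!((!q || r) && !q) && !!s) && (!q || r) && !q
= s && !(!((!q || r) && !q) && !!s) && (!q || r) && !q
= s && ((!q || r) && !q || !s) && (!q || r) && !q
= s && (!q || r) && !q
= s && !q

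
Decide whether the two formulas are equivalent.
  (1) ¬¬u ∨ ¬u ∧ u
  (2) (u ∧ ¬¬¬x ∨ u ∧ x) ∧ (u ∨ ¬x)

E1: ¬¬u ∨ ¬u ∧ u
    = u ∨ ¬u ∧ u
    = u
E2: (u ∧ ¬¬¬x ∨ u ∧ x) ∧ (u ∨ ¬x)
    = (u ∧ ¬x ∨ u ∧ x) ∧ (u ∨ ¬x)
    = u ∧ (u ∨ ¬x)
    = u
Both reduce to u, so they are equivalent.

Yes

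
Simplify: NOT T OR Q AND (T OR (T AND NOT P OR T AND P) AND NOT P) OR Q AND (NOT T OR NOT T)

NOT T OR Q AND (T OR (T AND NOT P OR T AND P) AND NOT P) OR Q AND (NOT T OR NOT T)
= NOT T OR Q AND (T OR T AND NOT P) OR Q AND (NOT T OR NOT T)
= NOT T OR Q AND (T OR T AND NOT P) OR Q AND NOT T
= NOT T OR Q AND T OR Q AND NOT T
= NOT T OR Q

NOT T OR Q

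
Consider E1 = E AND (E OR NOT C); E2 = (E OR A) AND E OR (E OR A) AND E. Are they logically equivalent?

Yes

E1: E AND (E OR NOT C)
    = E   [absorption]
E2: (E OR A) AND E OR (E OR A) AND E
    = (E OR A) AND E   [idempotence]
    = E   [absorption]
Both reduce to E, so they are equivalent.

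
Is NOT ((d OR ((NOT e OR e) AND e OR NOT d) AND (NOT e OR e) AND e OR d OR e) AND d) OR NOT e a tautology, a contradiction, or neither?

neither

NOT ((d OR ((NOT e OR e) AND e OR NOT d) AND (NOT e OR e) AND e OR d OR e) AND d) OR NOT e
= NOT ((d OR (NOT e OR e) AND e OR d OR e) AND d) OR NOT e
= NOT ((d OR e OR d OR e) AND d) OR NOT e
= NOT ((d OR e) AND d) OR NOT e
= NOT d OR NOT e
This depends on d, e, so it is not a constant.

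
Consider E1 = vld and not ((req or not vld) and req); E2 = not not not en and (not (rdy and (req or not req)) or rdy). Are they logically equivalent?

No

E1: vld and not ((req or not vld) and req)
    = vld and not req   (absorption)
E2: not not not en and (not (rdy and (req or not req)) or rdy)
    = not not not en and (not rdy or rdy)   (complement / identity)
    = not en and (not rdy or rdy)   (double negation)
    = not en   (complement / identity)
These differ: at en=1, rdy=0, req=0, vld=1, E1 = 1 but E2 = 0.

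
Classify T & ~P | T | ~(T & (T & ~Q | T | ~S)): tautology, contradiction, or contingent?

T & ~P | T | ~(T & (T & ~Q | T | ~S))
= T & ~P | T | ~(T & (T | ~S))   [absorption]
= T & ~P | T | ~T   [absorption]
= T | ~T   [absorption]
= 1   [complement]

tautology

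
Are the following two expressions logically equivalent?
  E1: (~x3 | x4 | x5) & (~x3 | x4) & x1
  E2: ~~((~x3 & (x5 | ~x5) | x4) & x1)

E1: (~x3 | x4 | x5) & (~x3 | x4) & x1
    = (~x3 | x4) & x1   [absorption]
E2: ~~((~x3 & (x5 | ~x5) | x4) & x1)
    = (~x3 & (x5 | ~x5) | x4) & x1   [double negation]
    = (~x3 | x4) & x1   [complement / identity]
Both reduce to (~x3 | x4) & x1, so they are equivalent.

Yes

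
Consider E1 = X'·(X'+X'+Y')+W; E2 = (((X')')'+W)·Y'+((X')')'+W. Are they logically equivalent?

Yes

E1: X'·(X'+X'+Y')+W
    = X'·(X'+Y')+W   (idempotence)
    = X'+W   (absorption)
E2: (((X')')'+W)·Y'+((X')')'+W
    = ((X')')'+W   (absorption)
    = X'+W   (double negation)
Both reduce to X'+W, so they are equivalent.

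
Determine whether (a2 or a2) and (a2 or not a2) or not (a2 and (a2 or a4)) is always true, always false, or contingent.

always true

(a2 or a2) and (a2 or not a2) or not (a2 and (a2 or a4))
= a2 and (a2 or not a2) or not (a2 and (a2 or a4))   [idempotence]
= a2 and (a2 or not a2) or not a2   [absorption]
= a2 or not a2   [complement / identity]
= True   [complement]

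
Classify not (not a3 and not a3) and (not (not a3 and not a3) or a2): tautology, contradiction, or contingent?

not (not a3 and not a3) and (not (not a3 and not a3) or a2)
= not (not a3 and not a3)   — absorption
= a3 or a3   — De Morgan
= a3   — idempotence
This depends on a3, so it is not a constant.

contingent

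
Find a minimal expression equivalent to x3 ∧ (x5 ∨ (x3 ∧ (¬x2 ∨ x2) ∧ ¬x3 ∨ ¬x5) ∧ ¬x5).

x3 ∧ (x5 ∨ (x3 ∧ (¬x2 ∨ x2) ∧ ¬x3 ∨ ¬x5) ∧ ¬x5)
= x3 ∧ (x5 ∨ (x3 ∧ ¬x3 ∨ ¬x5) ∧ ¬x5)   — complement / identity
= x3 ∧ (x5 ∨ ¬x5 ∧ ¬x5)   — complement / identity
= x3 ∧ (x5 ∨ ¬x5)   — idempotence
= x3   — complement / identity

x3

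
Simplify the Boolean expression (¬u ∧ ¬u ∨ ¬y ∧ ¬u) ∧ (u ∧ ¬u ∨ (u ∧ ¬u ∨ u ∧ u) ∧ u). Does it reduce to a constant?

False

(¬u ∧ ¬u ∨ ¬y ∧ ¬u) ∧ (u ∧ ¬u ∨ (u ∧ ¬u ∨ u ∧ u) ∧ u)
= (¬u ∧ ¬u ∨ ¬y ∧ ¬u) ∧ (u ∧ ¬u ∨ u ∧ u)
= (¬u ∨ ¬y) ∧ ¬u ∧ (u ∧ ¬u ∨ u ∧ u)
= (¬u ∨ ¬y) ∧ ¬u ∧ u
= ¬u ∧ u
= False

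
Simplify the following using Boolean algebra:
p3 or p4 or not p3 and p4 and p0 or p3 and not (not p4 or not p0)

p3 or p4

p3 or p4 or not p3 and p4 and p0 or p3 and not (not p4 or not p0)
= p3 or p4 or not p3 and p4 and p0 or p3 and p4 and p0   — De Morgan
= p3 or p4 or p4 and p0   — distribution
= p3 or p4   — absorption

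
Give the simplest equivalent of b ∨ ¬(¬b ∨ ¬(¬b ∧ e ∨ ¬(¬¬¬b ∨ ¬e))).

b

b ∨ ¬(¬b ∨ ¬(¬b ∧ e ∨ ¬(¬¬¬b ∨ ¬e)))
= b ∨ ¬(¬b ∨ ¬(¬b ∧ e ∨ ¬(¬b ∨ ¬e)))   — double negation
= b ∨ ¬(¬b ∨ ¬(¬b ∧ e ∨ b ∧ e))   — De Morgan
= b ∨ b ∧ (¬b ∧ e ∨ b ∧ e)   — De Morgan
= b ∨ b ∧ e   — distribution
= b   — absorption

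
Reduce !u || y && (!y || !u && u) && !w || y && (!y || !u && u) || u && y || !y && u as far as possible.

true

!u || y && (!y || !u && u) && !w || y && (!y || !u && u) || u && y || !y && u
= !u || y && (!y || !u && u) || u && y || !y && u   (absorption)
= !u || y && (!y || !u && u) || u   (distribution)
= !u || y && !y || u   (complement / identity)
= !u || u   (complement / identity)
= true   (complement)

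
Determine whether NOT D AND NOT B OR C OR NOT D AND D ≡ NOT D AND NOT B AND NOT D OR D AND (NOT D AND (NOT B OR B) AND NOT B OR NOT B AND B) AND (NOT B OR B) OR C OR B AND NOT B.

E1: NOT D AND NOT B OR C OR NOT D AND D
    = NOT D AND NOT B OR C   (complement / identity)
E2: NOT D AND NOT B AND NOT D OR D AND (NOT D AND (NOT B OR B) AND NOT B OR NOT B AND B) AND (NOT B OR B) OR C OR B AND NOT B
    = NOT D AND NOT B AND NOT D OR D AND NOT D AND (NOT B OR B) AND NOT B AND (NOT B OR B) OR C OR B AND NOT B   (complement / identity)
    = NOT D AND NOT B AND NOT D OR D AND NOT D AND NOT B AND (NOT B OR B) OR C OR B AND NOT B   (complement / identity)
    = NOT D AND NOT B AND NOT D OR D AND NOT D AND NOT B OR C OR B AND NOT B   (complement / identity)
    = NOT D AND NOT B OR C OR B AND NOT B   (distribution)
    = NOT D AND NOT B OR C   (complement / identity)
Both reduce to NOT D AND NOT B OR C, so they are equivalent.

Yes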